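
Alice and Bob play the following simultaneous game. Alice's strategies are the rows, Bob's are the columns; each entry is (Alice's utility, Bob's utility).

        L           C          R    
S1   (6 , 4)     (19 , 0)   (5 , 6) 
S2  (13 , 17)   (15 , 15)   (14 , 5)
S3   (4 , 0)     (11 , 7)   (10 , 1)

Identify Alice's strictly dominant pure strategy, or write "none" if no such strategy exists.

none

S1 fails to dominate S2 at L (6<13).
S2 fails to dominate S1 at C (15<19).
S3 fails to dominate S1 at L (4<6).
No single strategy dominates all the others.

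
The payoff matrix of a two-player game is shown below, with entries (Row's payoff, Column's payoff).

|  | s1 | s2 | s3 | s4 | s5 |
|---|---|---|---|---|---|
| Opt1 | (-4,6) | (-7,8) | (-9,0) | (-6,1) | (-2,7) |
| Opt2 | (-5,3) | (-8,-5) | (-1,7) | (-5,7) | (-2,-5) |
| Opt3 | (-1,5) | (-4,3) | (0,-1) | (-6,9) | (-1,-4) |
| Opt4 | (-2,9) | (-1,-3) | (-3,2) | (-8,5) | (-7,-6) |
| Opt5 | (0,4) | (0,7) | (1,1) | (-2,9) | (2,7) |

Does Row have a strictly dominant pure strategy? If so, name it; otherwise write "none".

Opt5 vs Opt1: s1: 0>-4, s2: 0>-7, s3: 1>-9, s4: -2>-6, s5: 2>-2.
Opt5 vs Opt2: s1: 0>-5, s2: 0>-8, s3: 1>-1, s4: -2>-5, s5: 2>-2.
Opt5 vs Opt3: s1: 0>-1, s2: 0>-4, s3: 1>0, s4: -2>-6, s5: 2>-1.
Opt5 vs Opt4: s1: 0>-2, s2: 0>-1, s3: 1>-3, s4: -2>-8, s5: 2>-7.
Opt5 strictly beats every other strategy against every opponent action, so it is strictly dominant.

Opt5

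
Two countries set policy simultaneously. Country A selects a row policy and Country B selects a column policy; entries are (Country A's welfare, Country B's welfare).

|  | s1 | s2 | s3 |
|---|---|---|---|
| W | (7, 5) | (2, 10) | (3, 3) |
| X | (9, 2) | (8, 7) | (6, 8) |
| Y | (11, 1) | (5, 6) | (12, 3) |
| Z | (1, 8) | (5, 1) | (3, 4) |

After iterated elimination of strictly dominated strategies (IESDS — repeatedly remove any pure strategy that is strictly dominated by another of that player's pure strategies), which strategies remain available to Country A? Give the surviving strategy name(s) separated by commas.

Country A's strategy W is strictly dominated by X (s1: 9>7, s2: 8>2, s3: 6>3) and is removed.
Country A's strategy Z is strictly dominated by X (s1: 9>1, s2: 8>5, s3: 6>3) and is removed.
Country B's strategy s1 is strictly dominated by s2 (X: 7>2, Y: 6>1) and is removed.
Among the remaining strategies, none is strictly dominated by another pure strategy of the same player, so the elimination stops.
Surviving strategies — Country A: {X, Y}; Country B: {s2, s3}.

X, Y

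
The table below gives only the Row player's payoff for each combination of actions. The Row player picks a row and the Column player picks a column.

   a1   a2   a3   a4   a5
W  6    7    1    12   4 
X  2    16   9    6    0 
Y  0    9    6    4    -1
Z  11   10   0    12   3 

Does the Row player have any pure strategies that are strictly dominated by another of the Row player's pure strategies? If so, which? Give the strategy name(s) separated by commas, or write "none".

Y

W: no other strategy beats it everywhere (X at a1 (6>2); Y at a1 (6>0); Z at a3 (1>0)).
Nothing dominates X: W at a2 (16>7); Y at a1 (2>0); Z at a2 (16>10).
Y is strictly dominated by X (a1: 2>0, a2: 16>9, a3: 9>6, a4: 6>4, a5: 0>-1).
Z is not dominated — it holds its own against W at a1 (11>6); X at a1 (11>2); Y at a1 (11>0).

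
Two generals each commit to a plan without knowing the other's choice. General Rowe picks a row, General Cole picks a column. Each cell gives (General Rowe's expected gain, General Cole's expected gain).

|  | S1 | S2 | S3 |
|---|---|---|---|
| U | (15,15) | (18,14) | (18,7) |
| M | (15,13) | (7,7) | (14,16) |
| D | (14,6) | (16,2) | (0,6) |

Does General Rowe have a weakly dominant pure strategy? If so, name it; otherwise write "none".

U

U vs M: S1: 15=15, S2: 18>7, S3: 18>14.
U vs D: S1: 15>14, S2: 18>16, S3: 18>0.
U is at least as good as every other strategy against every opponent action, so it is weakly dominant.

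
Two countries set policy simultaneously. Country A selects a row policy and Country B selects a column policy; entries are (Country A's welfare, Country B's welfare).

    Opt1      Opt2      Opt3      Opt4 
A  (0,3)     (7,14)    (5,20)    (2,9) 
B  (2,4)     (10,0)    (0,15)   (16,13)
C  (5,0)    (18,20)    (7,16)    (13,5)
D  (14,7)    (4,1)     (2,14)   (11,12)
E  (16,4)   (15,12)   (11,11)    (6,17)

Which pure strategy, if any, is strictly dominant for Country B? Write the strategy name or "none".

Opt1 fails to dominate Opt2 at A (3<14).
Opt2 fails to dominate Opt1 at B (0<4).
Opt3 fails to dominate Opt2 at C (16<20).
Opt4 fails to dominate Opt2 at A (9<14).
No single strategy dominates all the others.

none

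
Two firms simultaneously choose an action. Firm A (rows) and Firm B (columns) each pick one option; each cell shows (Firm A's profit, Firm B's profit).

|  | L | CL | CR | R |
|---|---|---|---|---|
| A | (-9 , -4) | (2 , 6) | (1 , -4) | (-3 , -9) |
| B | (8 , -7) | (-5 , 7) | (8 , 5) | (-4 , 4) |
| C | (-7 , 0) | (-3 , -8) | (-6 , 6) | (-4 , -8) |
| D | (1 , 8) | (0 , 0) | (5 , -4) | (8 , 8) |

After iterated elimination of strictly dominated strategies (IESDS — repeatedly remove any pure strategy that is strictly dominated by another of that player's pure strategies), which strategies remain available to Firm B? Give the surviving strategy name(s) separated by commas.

L, CL, R

For Firm A, D strictly dominates C on the remaining columns (L: 1>-7, CL: 0>-3, CR: 5>-6, R: 8>-4); eliminate C.
Column CR is eliminated: CL beats it against every remaining row (A: 6>-4, B: 7>5, D: 0>-4).
Among the remaining strategies, none is strictly dominated by another pure strategy of the same player, so the elimination stops.
Surviving strategies — Firm A: {A, B, D}; Firm B: {L, CL, R}.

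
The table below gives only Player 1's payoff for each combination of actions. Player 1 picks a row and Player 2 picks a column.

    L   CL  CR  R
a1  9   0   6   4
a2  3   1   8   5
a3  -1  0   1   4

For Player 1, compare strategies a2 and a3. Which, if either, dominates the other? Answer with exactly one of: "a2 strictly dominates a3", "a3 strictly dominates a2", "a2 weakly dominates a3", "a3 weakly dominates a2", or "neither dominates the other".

a2's payoffs vs a3's, by Player 2's action — L: 3>-1, CL: 1>0, CR: 8>1, R: 5>4.
Every comparison favours a2, so a2 strictly dominates a3.

a2 strictly dominates a3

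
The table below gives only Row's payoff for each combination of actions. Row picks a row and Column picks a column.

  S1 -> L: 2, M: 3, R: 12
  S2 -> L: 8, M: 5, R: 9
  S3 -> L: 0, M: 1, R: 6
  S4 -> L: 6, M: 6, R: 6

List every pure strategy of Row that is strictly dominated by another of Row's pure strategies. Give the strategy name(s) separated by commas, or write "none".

S3

S1: no other strategy beats it everywhere (S2 at R (12>9); S3 at L (2>0); S4 at R (12>6)).
S2 is not dominated — it holds its own against S1 at L (8>2); S3 at L (8>0); S4 at L (8>6).
S3 is strictly dominated by S1 (L: 2>0, M: 3>1, R: 12>6).
S4: no other strategy beats it everywhere (S1 at L (6>2); S2 at M (6>5); S3 at L (6>0)).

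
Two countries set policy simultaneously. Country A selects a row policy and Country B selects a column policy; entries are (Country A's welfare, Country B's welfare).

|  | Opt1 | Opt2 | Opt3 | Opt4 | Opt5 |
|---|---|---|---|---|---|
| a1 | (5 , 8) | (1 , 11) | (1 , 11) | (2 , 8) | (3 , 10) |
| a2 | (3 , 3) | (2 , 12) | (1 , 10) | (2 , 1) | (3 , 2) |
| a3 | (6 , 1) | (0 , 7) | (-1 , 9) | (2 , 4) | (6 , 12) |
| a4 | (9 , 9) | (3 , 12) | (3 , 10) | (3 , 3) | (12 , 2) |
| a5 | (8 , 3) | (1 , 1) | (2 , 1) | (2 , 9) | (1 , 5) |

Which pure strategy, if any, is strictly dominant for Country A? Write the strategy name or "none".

a4 vs a1: Opt1: 9>5, Opt2: 3>1, Opt3: 3>1, Opt4: 3>2, Opt5: 12>3.
a4 vs a2: Opt1: 9>3, Opt2: 3>2, Opt3: 3>1, Opt4: 3>2, Opt5: 12>3.
a4 vs a3: Opt1: 9>6, Opt2: 3>0, Opt3: 3>-1, Opt4: 3>2, Opt5: 12>6.
a4 vs a5: Opt1: 9>8, Opt2: 3>1, Opt3: 3>2, Opt4: 3>2, Opt5: 12>1.
a4 strictly beats every other strategy against every opponent action, so it is strictly dominant.

a4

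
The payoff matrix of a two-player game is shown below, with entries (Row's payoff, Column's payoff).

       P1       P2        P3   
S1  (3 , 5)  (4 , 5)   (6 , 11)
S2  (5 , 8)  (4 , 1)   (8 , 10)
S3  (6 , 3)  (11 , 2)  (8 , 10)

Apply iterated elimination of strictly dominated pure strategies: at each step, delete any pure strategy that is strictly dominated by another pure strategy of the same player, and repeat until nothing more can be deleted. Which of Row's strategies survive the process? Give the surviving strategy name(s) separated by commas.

Row's strategy S1 is strictly dominated by S3 (P1: 6>3, P2: 11>4, P3: 8>6) and is removed.
For Column, P3 strictly dominates P1 on the remaining rows (S2: 10>8, S3: 10>3); eliminate P1.
Column P2 is eliminated: P3 beats it against every remaining row (S2: 10>1, S3: 10>2).
Among the remaining strategies, none is strictly dominated by another pure strategy of the same player, so the elimination stops.
Surviving strategies — Row: {S2, S3}; Column: {P3}.

S2, S3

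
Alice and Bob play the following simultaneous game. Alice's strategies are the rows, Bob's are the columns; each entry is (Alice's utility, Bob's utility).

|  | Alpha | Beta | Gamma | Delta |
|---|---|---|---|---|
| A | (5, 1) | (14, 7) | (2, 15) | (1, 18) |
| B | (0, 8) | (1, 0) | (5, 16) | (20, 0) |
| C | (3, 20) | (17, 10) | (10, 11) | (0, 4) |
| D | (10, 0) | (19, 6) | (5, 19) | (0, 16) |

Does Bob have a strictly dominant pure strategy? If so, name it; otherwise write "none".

Alpha fails to dominate Beta at A (1<7).
Beta fails to dominate Alpha at B (0<8).
Gamma fails to dominate Alpha at C (11<20).
Delta fails to dominate Alpha at B (0<8).
No single strategy dominates all the others.

none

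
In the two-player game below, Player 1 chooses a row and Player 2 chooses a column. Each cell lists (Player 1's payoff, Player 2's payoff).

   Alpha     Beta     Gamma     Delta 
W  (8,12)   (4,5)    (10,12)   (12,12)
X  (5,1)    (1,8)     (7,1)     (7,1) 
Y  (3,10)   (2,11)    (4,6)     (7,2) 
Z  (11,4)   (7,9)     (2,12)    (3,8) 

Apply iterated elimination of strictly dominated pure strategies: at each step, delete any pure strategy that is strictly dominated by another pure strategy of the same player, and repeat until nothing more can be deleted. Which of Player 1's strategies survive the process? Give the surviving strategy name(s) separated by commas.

W, Z

Row X is eliminated: W beats it against every remaining column (Alpha: 8>5, Beta: 4>1, Gamma: 10>7, Delta: 12>7).
Row Y is eliminated: W beats it against every remaining column (Alpha: 8>3, Beta: 4>2, Gamma: 10>4, Delta: 12>7).
Column Beta is eliminated: Gamma beats it against every remaining row (W: 12>5, Z: 12>9).
Among the remaining strategies, none is strictly dominated by another pure strategy of the same player, so the elimination stops.
Surviving strategies — Player 1: {W, Z}; Player 2: {Alpha, Gamma, Delta}.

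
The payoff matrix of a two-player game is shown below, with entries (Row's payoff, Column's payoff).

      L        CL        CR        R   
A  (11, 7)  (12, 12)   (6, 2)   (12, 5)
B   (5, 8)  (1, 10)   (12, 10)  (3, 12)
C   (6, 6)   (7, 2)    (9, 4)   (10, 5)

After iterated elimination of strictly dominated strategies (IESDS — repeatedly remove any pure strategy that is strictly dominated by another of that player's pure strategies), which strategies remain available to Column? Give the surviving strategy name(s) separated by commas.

CL

Column CR is eliminated: R beats it against every remaining row (A: 5>2, B: 12>10, C: 5>4).
Row B is eliminated: A beats it against every remaining column (L: 11>5, CL: 12>1, R: 12>3).
Row C is eliminated: A beats it against every remaining column (L: 11>6, CL: 12>7, R: 12>10).
Column's strategy L is strictly dominated by CL (A: 12>7) and is removed.
For Column, CL strictly dominates R on the remaining rows (A: 12>5); eliminate R.
Among the remaining strategies, none is strictly dominated by another pure strategy of the same player, so the elimination stops.
Surviving strategies — Row: {A}; Column: {CL}.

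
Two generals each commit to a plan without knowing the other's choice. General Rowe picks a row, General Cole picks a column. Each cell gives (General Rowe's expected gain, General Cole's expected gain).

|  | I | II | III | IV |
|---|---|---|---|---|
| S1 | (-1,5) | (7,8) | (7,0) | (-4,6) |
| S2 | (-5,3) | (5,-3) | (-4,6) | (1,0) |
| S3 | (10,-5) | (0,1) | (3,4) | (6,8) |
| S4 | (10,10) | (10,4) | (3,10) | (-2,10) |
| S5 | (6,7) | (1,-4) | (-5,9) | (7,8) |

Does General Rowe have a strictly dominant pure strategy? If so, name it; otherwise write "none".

none

S1 fails to dominate S2 at IV (-4<1).
S2 fails to dominate S1 at I (-5<-1).
S3 fails to dominate S1 at II (0<7).
S4 fails to dominate S1 at III (3<7).
S5 fails to dominate S1 at II (1<7).
No single strategy dominates all the others.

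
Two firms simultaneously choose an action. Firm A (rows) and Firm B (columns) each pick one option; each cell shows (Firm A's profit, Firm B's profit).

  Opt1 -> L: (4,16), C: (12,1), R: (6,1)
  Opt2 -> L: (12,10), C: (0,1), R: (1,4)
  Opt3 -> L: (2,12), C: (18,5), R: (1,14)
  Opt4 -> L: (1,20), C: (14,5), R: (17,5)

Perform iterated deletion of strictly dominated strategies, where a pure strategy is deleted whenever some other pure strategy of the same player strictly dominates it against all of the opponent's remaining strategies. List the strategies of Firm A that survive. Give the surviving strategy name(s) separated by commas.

For Firm B, L strictly dominates C on the remaining rows (Opt1: 16>1, Opt2: 10>1, Opt3: 12>5, Opt4: 20>5); eliminate C.
Firm A's strategy Opt3 is strictly dominated by Opt1 (L: 4>2, R: 6>1) and is removed.
For Firm B, L strictly dominates R on the remaining rows (Opt1: 16>1, Opt2: 10>4, Opt4: 20>5); eliminate R.
Row Opt1 is eliminated: Opt2 beats it against every remaining column (L: 12>4).
Firm A's strategy Opt4 is strictly dominated by Opt2 (L: 12>1) and is removed.
Among the remaining strategies, none is strictly dominated by another pure strategy of the same player, so the elimination stops.
Surviving strategies — Firm A: {Opt2}; Firm B: {L}.

Opt2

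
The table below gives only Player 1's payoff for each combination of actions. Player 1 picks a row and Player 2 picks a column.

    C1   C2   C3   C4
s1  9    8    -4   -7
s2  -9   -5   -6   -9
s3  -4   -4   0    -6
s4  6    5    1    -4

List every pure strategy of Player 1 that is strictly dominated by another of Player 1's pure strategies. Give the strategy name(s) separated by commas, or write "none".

s2, s3

Nothing dominates s1: s2 at C1 (9>-9); s3 at C1 (9>-4); s4 at C1 (9>6).
s2 is strictly dominated by s1 (C1: 9>-9, C2: 8>-5, C3: -4>-6, C4: -7>-9).
s3: dominated, since s4 does at least as well everywhere (C1: 6>-4, C2: 5>-4, C3: 1>0, C4: -4>-6).
s4 is not dominated — it holds its own against s1 at C3 (1>-4); s2 at C1 (6>-9); s3 at C1 (6>-4).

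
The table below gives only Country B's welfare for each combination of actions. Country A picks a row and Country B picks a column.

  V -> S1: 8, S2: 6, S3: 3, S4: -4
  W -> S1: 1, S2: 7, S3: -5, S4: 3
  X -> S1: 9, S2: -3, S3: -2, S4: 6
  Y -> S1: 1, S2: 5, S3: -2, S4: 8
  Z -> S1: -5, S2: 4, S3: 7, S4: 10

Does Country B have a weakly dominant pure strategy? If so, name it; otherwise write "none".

none

S1 fails to dominate S2 at W (1<7).
S2 fails to dominate S1 at V (6<8).
S3 fails to dominate S1 at V (3<8).
S4 fails to dominate S1 at V (-4<8).
No single strategy dominates all the others.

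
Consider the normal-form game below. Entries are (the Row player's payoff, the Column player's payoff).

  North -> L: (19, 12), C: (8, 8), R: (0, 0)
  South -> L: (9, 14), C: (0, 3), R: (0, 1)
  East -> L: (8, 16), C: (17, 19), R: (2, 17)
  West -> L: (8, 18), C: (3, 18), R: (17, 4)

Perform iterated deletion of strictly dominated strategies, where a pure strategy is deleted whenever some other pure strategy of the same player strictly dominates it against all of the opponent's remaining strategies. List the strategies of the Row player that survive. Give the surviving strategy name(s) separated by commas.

The Column player's strategy R is strictly dominated by C (North: 8>0, South: 3>1, East: 19>17, West: 18>4) and is removed.
For the Row player, North strictly dominates South on the remaining columns (L: 19>9, C: 8>0); eliminate South.
For the Row player, North strictly dominates West on the remaining columns (L: 19>8, C: 8>3); eliminate West.
Among the remaining strategies, none is strictly dominated by another pure strategy of the same player, so the elimination stops.
Surviving strategies — the Row player: {North, East}; the Column player: {L, C}.

North, East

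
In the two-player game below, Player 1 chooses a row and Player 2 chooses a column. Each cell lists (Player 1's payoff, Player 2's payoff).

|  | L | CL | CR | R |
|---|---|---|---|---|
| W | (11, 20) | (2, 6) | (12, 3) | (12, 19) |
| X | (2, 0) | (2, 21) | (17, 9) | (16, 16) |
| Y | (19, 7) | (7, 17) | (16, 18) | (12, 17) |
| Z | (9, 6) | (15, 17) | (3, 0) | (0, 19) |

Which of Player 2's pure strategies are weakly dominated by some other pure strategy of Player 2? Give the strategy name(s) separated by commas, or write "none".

L: no other strategy beats it everywhere (CL at W (20>6); CR at W (20>3); R at W (20>19)).
CL: no other strategy beats it everywhere (L at X (21>0); CR at W (6>3); R at X (21>16)).
CR: no other strategy beats it everywhere (L at X (9>0); CL at Y (18>17); R at Y (18>17)).
R is not dominated — it holds its own against L at X (16>0); CL at W (19>6); CR at W (19>3).

none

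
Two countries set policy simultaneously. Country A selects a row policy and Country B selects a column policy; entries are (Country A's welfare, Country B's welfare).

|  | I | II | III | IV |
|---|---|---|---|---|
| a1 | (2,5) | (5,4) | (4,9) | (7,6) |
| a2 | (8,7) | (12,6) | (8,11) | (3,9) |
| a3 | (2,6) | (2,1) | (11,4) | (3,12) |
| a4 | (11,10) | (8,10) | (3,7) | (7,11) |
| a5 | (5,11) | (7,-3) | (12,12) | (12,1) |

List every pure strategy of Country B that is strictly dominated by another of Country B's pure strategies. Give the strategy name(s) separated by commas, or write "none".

II

I: no other strategy beats it everywhere (II at a1 (5>4); III at a3 (6>4); IV at a5 (11>1)).
II: dominated, since IV does at least as well everywhere (a1: 6>4, a2: 9>6, a3: 12>1, a4: 11>10, a5: 1>-3).
III: no other strategy beats it everywhere (I at a1 (9>5); II at a1 (9>4); IV at a1 (9>6)).
IV is not dominated — it holds its own against I at a1 (6>5); II at a1 (6>4); III at a3 (12>4).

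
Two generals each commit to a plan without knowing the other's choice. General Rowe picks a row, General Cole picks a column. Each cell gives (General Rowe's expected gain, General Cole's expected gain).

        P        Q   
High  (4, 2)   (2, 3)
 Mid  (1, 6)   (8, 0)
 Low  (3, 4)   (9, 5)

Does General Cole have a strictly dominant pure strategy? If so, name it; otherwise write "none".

P fails to dominate Q at High (2<3).
Q fails to dominate P at Mid (0<6).
No single strategy dominates all the others.

none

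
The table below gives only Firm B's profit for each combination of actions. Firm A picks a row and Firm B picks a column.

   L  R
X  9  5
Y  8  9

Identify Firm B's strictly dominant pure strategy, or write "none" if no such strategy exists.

none

L fails to dominate R at Y (8<9).
R fails to dominate L at X (5<9).
No single strategy dominates all the others.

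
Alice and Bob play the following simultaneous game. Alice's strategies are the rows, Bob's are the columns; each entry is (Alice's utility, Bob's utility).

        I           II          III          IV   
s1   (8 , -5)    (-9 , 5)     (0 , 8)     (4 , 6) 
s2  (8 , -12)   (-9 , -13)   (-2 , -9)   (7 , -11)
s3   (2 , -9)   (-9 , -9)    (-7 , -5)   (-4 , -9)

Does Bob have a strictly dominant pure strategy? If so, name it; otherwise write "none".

III

III vs I: s1: 8>-5, s2: -9>-12, s3: -5>-9.
III vs II: s1: 8>5, s2: -9>-13, s3: -5>-9.
III vs IV: s1: 8>6, s2: -9>-11, s3: -5>-9.
III strictly beats every other strategy against every opponent action, so it is strictly dominant.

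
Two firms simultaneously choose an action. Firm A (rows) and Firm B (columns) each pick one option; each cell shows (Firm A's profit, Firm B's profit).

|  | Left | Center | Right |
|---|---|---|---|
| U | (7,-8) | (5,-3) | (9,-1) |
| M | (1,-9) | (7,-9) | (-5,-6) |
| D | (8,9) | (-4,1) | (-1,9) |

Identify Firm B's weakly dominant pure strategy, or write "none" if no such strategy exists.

Right vs Left: U: -1>-8, M: -6>-9, D: 9=9.
Right vs Center: U: -1>-3, M: -6>-9, D: 9>1.
Right is at least as good as every other strategy against every opponent action, so it is weakly dominant.

Right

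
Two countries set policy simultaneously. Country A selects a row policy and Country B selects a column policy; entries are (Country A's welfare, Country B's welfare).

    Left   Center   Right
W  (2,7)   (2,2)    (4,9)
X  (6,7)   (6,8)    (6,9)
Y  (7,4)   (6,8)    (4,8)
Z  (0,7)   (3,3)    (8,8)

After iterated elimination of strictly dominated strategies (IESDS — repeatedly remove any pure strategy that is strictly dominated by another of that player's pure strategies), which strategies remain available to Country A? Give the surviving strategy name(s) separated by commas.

Row W is eliminated: X beats it against every remaining column (Left: 6>2, Center: 6>2, Right: 6>4).
For Country B, Right strictly dominates Left on the remaining rows (X: 9>7, Y: 8>4, Z: 8>7); eliminate Left.
Among the remaining strategies, none is strictly dominated by another pure strategy of the same player, so the elimination stops.
Surviving strategies — Country A: {X, Y, Z}; Country B: {Center, Right}.

X, Y, Z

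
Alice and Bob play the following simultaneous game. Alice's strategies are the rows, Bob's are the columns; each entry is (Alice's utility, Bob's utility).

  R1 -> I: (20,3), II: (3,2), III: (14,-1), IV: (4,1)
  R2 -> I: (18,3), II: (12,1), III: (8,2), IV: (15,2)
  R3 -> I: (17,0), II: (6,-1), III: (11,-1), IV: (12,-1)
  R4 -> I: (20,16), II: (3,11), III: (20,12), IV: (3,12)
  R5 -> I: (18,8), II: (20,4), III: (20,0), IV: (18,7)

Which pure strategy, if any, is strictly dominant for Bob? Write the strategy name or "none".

I

I vs II: R1: 3>2, R2: 3>1, R3: 0>-1, R4: 16>11, R5: 8>4.
I vs III: R1: 3>-1, R2: 3>2, R3: 0>-1, R4: 16>12, R5: 8>0.
I vs IV: R1: 3>1, R2: 3>2, R3: 0>-1, R4: 16>12, R5: 8>7.
I strictly beats every other strategy against every opponent action, so it is strictly dominant.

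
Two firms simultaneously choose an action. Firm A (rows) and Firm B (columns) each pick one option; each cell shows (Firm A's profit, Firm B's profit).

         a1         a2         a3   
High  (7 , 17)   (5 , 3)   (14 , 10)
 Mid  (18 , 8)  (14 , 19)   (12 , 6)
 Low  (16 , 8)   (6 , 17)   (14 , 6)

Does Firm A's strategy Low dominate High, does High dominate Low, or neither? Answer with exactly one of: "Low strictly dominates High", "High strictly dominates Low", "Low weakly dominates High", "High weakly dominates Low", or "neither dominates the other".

Compare Low to High across each choice by Firm B: a1: 16>7, a2: 6>5, a3: 14=14.
Low is at least as good everywhere and strictly better somewhere (tied only at a3), so Low weakly but not strictly dominates High.

Low weakly dominates High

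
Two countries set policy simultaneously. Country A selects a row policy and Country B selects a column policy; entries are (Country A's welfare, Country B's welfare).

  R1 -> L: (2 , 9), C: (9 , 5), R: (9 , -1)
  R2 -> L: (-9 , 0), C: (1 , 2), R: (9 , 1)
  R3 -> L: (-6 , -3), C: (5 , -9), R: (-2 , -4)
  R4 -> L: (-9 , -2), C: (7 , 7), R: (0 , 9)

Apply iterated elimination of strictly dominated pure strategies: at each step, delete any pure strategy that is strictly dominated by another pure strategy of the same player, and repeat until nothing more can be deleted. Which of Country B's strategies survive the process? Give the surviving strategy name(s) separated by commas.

For Country A, R1 strictly dominates R3 on the remaining columns (L: 2>-6, C: 9>5, R: 9>-2); eliminate R3.
Country A's strategy R4 is strictly dominated by R1 (L: 2>-9, C: 9>7, R: 9>0) and is removed.
Column R is eliminated: C beats it against every remaining row (R1: 5>-1, R2: 2>1).
Country A's strategy R2 is strictly dominated by R1 (L: 2>-9, C: 9>1) and is removed.
Country B's strategy C is strictly dominated by L (R1: 9>5) and is removed.
Among the remaining strategies, none is strictly dominated by another pure strategy of the same player, so the elimination stops.
Surviving strategies — Country A: {R1}; Country B: {L}.

L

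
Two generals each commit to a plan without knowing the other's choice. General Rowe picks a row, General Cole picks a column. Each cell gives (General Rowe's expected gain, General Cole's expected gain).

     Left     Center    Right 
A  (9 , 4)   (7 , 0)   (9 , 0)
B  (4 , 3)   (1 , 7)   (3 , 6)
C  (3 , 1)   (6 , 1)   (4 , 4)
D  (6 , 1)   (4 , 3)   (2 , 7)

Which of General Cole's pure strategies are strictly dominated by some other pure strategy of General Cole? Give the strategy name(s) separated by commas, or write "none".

Left: no other strategy beats it everywhere (Center at A (4>0); Right at A (4>0)).
Center: no other strategy beats it everywhere (Left at B (7>3); Right at A (0=0)).
Right: no other strategy beats it everywhere (Left at B (6>3); Center at A (0=0)).

none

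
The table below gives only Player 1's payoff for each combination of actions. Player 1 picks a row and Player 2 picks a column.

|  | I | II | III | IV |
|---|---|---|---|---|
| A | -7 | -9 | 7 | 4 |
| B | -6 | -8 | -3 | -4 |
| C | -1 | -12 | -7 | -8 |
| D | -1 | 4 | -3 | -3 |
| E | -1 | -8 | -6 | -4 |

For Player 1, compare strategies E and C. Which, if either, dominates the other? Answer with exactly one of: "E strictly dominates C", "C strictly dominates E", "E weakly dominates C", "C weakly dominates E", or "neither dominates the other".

E weakly dominates C

E's payoffs vs C's, by Player 2's action — I: -1=-1, II: -8>-12, III: -6>-7, IV: -4>-8.
E is at least as good everywhere and strictly better somewhere (tied only at I), so E weakly but not strictly dominates C.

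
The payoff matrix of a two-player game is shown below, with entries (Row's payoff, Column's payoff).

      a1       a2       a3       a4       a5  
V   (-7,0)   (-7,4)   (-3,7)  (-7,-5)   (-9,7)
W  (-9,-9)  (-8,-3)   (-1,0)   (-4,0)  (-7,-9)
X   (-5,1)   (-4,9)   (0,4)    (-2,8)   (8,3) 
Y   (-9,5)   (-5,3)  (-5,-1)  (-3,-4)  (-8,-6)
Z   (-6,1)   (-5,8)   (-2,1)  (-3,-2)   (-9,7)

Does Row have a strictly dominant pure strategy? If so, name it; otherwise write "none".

X vs V: a1: -5>-7, a2: -4>-7, a3: 0>-3, a4: -2>-7, a5: 8>-9.
X vs W: a1: -5>-9, a2: -4>-8, a3: 0>-1, a4: -2>-4, a5: 8>-7.
X vs Y: a1: -5>-9, a2: -4>-5, a3: 0>-5, a4: -2>-3, a5: 8>-8.
X vs Z: a1: -5>-6, a2: -4>-5, a3: 0>-2, a4: -2>-3, a5: 8>-9.
X strictly beats every other strategy against every opponent action, so it is strictly dominant.

X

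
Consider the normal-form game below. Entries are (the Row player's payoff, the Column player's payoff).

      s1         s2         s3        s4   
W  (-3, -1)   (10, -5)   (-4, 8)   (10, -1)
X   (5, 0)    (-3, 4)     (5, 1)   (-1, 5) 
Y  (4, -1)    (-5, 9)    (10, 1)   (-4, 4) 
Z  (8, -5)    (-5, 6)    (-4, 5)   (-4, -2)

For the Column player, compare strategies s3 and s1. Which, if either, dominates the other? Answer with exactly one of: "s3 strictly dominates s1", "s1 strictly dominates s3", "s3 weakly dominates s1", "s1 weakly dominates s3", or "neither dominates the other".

s3 strictly dominates s1

s3's payoffs vs s1's, by the Row player's action — W: 8>-1, X: 1>0, Y: 1>-1, Z: 5>-5.
Every comparison favours s3, so s3 strictly dominates s1.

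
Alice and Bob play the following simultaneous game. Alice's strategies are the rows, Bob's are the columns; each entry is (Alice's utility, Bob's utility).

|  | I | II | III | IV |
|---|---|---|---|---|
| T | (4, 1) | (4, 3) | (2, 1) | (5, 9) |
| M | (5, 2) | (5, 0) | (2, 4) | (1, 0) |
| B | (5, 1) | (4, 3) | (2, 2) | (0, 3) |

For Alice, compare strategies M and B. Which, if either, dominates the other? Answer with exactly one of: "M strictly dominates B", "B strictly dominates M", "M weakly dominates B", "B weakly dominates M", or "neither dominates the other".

M weakly dominates B

Compare M to B across each choice by Bob: I: 5=5, II: 5>4, III: 2=2, IV: 1>0.
M is at least as good everywhere and strictly better somewhere (tied only at I, III), so M weakly but not strictly dominates B.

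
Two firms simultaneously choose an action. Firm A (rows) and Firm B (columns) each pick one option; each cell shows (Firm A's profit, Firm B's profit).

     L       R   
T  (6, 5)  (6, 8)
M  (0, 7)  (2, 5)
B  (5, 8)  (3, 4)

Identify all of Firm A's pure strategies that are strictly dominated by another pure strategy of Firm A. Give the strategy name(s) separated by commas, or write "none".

T is not dominated — it holds its own against M at L (6>0); B at L (6>5).
M is strictly dominated by T (L: 6>0, R: 6>2).
T strictly dominates B — L: 6>5, R: 6>3.

M, B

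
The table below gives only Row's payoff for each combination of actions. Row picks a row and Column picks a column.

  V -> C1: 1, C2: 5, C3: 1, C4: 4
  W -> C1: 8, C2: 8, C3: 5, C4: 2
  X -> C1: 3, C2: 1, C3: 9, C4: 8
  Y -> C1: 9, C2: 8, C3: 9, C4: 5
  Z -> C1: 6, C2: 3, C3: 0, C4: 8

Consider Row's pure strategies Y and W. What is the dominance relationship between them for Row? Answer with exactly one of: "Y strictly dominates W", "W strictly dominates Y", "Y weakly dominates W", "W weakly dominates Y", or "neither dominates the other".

Y's payoffs vs W's, by Column's action — C1: 9>8, C2: 8=8, C3: 9>5, C4: 5>2.
Y is at least as good everywhere and strictly better somewhere (tied only at C2), so Y weakly but not strictly dominates W.

Y weakly dominates W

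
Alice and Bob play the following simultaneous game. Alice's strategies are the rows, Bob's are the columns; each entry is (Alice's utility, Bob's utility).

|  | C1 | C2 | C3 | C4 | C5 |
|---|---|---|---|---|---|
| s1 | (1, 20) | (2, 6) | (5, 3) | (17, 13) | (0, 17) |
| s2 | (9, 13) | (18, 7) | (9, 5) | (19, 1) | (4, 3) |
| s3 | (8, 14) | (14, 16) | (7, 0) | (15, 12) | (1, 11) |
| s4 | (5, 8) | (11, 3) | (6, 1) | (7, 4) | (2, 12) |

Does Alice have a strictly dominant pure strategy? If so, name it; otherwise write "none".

s2

s2 vs s1: C1: 9>1, C2: 18>2, C3: 9>5, C4: 19>17, C5: 4>0.
s2 vs s3: C1: 9>8, C2: 18>14, C3: 9>7, C4: 19>15, C5: 4>1.
s2 vs s4: C1: 9>5, C2: 18>11, C3: 9>6, C4: 19>7, C5: 4>2.
s2 strictly beats every other strategy against every opponent action, so it is strictly dominant.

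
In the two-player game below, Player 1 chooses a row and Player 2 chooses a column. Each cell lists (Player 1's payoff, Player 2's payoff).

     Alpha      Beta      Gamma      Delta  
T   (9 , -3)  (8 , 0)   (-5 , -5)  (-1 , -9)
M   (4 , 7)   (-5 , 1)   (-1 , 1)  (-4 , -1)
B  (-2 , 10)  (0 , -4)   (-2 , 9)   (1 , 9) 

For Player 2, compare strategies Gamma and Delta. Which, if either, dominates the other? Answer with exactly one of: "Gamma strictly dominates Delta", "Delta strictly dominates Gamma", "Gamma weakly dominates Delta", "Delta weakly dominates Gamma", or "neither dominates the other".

Gamma weakly dominates Delta

Compare Gamma to Delta across every action of Player 1: T: -5>-9, M: 1>-1, B: 9=9.
Gamma is at least as good everywhere and strictly better somewhere (tied only at B), so Gamma weakly but not strictly dominates Delta.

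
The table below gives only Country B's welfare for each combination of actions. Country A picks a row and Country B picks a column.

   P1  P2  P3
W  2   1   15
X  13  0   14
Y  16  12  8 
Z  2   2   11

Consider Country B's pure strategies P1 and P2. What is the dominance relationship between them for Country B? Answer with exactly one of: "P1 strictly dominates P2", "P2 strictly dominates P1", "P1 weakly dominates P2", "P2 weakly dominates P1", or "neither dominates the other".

P1's payoffs vs P2's, by Country A's action — W: 2>1, X: 13>0, Y: 16>12, Z: 2=2.
P1 is at least as good everywhere and strictly better somewhere (tied only at Z), so P1 weakly but not strictly dominates P2.

P1 weakly dominates P2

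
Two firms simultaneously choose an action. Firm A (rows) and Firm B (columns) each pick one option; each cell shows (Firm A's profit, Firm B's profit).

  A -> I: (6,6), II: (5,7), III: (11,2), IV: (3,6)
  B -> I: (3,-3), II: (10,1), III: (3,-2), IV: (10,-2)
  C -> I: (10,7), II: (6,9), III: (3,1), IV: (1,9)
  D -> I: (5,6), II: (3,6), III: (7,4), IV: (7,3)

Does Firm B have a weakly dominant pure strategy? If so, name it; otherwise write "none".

II

II vs I: A: 7>6, B: 1>-3, C: 9>7, D: 6=6.
II vs III: A: 7>2, B: 1>-2, C: 9>1, D: 6>4.
II vs IV: A: 7>6, B: 1>-2, C: 9=9, D: 6>3.
II is at least as good as every other strategy against every opponent action, so it is weakly dominant.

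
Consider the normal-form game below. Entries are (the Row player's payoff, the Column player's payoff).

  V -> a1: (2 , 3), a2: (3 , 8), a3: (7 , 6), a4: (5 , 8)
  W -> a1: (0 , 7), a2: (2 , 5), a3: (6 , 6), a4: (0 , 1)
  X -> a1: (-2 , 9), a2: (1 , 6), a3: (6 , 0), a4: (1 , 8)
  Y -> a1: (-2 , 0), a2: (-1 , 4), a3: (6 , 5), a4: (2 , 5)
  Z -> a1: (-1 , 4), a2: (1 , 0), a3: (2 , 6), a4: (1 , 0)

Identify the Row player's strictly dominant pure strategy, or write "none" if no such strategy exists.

V vs W: a1: 2>0, a2: 3>2, a3: 7>6, a4: 5>0.
V vs X: a1: 2>-2, a2: 3>1, a3: 7>6, a4: 5>1.
V vs Y: a1: 2>-2, a2: 3>-1, a3: 7>6, a4: 5>2.
V vs Z: a1: 2>-1, a2: 3>1, a3: 7>2, a4: 5>1.
V strictly beats every other strategy against every opponent action, so it is strictly dominant.

V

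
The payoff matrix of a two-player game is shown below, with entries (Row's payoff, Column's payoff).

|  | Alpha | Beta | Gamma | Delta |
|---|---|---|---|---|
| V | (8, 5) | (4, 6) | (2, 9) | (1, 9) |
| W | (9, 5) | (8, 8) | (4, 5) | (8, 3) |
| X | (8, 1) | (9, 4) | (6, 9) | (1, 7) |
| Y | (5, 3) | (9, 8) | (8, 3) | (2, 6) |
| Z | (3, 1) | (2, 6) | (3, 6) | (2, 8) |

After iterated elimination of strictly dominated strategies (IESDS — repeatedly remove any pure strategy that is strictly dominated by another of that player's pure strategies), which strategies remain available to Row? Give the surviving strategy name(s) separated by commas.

W, X, Y

Row V is eliminated: W beats it against every remaining column (Alpha: 9>8, Beta: 8>4, Gamma: 4>2, Delta: 8>1).
For Row, W strictly dominates Z on the remaining columns (Alpha: 9>3, Beta: 8>2, Gamma: 4>3, Delta: 8>2); eliminate Z.
For Column, Beta strictly dominates Alpha on the remaining rows (W: 8>5, X: 4>1, Y: 8>3); eliminate Alpha.
Among the remaining strategies, none is strictly dominated by another pure strategy of the same player, so the elimination stops.
Surviving strategies — Row: {W, X, Y}; Column: {Beta, Gamma, Delta}.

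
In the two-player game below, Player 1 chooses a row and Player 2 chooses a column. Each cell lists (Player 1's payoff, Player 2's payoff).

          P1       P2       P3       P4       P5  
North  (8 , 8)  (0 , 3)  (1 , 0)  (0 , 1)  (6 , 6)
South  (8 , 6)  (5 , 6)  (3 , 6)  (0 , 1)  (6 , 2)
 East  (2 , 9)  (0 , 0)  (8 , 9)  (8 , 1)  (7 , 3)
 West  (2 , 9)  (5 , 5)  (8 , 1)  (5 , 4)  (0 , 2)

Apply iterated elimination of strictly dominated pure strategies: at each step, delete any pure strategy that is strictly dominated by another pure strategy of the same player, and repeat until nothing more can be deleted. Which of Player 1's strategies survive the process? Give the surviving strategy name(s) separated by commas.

North, South, East, West

Column P4 is eliminated: P1 beats it against every remaining row (North: 8>1, South: 6>1, East: 9>1, West: 9>4).
Column P5 is eliminated: P1 beats it against every remaining row (North: 8>6, South: 6>2, East: 9>3, West: 9>2).
Among the remaining strategies, none is strictly dominated by another pure strategy of the same player, so the elimination stops.
Surviving strategies — Player 1: {North, South, East, West}; Player 2: {P1, P2, P3}.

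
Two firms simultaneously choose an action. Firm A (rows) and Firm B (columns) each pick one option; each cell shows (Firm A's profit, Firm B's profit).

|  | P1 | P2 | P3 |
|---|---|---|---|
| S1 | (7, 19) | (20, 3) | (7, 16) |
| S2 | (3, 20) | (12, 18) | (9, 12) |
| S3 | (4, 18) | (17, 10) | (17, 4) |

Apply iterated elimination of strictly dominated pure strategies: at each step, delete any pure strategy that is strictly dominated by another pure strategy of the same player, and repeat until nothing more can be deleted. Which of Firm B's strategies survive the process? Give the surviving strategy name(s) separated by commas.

Firm A's strategy S2 is strictly dominated by S3 (P1: 4>3, P2: 17>12, P3: 17>9) and is removed.
Firm B's strategy P2 is strictly dominated by P1 (S1: 19>3, S3: 18>10) and is removed.
Firm B's strategy P3 is strictly dominated by P1 (S1: 19>16, S3: 18>4) and is removed.
For Firm A, S1 strictly dominates S3 on the remaining columns (P1: 7>4); eliminate S3.
Among the remaining strategies, none is strictly dominated by another pure strategy of the same player, so the elimination stops.
Surviving strategies — Firm A: {S1}; Firm B: {P1}.

P1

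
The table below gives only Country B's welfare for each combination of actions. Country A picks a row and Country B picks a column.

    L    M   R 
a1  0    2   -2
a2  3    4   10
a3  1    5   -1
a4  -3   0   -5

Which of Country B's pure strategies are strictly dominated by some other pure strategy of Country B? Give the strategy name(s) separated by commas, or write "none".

L

M strictly dominates L — a1: 2>0, a2: 4>3, a3: 5>1, a4: 0>-3.
Nothing dominates M: L at a1 (2>0); R at a1 (2>-2).
R is not dominated — it holds its own against L at a2 (10>3); M at a2 (10>4).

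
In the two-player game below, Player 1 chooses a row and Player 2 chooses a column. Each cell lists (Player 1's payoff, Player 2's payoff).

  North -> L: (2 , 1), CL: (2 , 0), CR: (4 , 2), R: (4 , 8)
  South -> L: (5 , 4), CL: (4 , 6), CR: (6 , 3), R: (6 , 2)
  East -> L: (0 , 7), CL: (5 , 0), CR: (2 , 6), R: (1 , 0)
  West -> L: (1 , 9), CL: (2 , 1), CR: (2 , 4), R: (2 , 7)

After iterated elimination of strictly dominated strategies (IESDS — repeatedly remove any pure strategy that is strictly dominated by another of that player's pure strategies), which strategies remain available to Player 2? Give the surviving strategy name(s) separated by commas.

Row North is eliminated: South beats it against every remaining column (L: 5>2, CL: 4>2, CR: 6>4, R: 6>4).
Player 1's strategy West is strictly dominated by South (L: 5>1, CL: 4>2, CR: 6>2, R: 6>2) and is removed.
Player 2's strategy CR is strictly dominated by L (South: 4>3, East: 7>6) and is removed.
For Player 2, L strictly dominates R on the remaining rows (South: 4>2, East: 7>0); eliminate R.
Among the remaining strategies, none is strictly dominated by another pure strategy of the same player, so the elimination stops.
Surviving strategies — Player 1: {South, East}; Player 2: {L, CL}.

L, CL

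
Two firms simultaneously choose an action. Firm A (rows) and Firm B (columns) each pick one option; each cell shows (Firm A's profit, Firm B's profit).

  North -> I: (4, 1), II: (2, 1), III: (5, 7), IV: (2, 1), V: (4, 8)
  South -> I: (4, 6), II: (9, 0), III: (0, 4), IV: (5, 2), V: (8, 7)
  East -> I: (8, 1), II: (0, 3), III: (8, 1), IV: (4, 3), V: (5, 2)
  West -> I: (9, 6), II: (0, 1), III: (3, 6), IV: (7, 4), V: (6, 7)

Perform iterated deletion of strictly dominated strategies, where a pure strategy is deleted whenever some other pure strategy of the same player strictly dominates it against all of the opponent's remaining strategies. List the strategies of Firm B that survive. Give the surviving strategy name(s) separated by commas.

For Firm B, V strictly dominates I on the remaining rows (North: 8>1, South: 7>6, East: 2>1, West: 7>6); eliminate I.
Firm B's strategy III is strictly dominated by V (North: 8>7, South: 7>4, East: 2>1, West: 7>6) and is removed.
Firm A's strategy North is strictly dominated by South (II: 9>2, IV: 5>2, V: 8>4) and is removed.
Row East is eliminated: South beats it against every remaining column (II: 9>0, IV: 5>4, V: 8>5).
Column II is eliminated: IV beats it against every remaining row (South: 2>0, West: 4>1).
Firm B's strategy IV is strictly dominated by V (South: 7>2, West: 7>4) and is removed.
Firm A's strategy West is strictly dominated by South (V: 8>6) and is removed.
Among the remaining strategies, none is strictly dominated by another pure strategy of the same player, so the elimination stops.
Surviving strategies — Firm A: {South}; Firm B: {V}.

V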